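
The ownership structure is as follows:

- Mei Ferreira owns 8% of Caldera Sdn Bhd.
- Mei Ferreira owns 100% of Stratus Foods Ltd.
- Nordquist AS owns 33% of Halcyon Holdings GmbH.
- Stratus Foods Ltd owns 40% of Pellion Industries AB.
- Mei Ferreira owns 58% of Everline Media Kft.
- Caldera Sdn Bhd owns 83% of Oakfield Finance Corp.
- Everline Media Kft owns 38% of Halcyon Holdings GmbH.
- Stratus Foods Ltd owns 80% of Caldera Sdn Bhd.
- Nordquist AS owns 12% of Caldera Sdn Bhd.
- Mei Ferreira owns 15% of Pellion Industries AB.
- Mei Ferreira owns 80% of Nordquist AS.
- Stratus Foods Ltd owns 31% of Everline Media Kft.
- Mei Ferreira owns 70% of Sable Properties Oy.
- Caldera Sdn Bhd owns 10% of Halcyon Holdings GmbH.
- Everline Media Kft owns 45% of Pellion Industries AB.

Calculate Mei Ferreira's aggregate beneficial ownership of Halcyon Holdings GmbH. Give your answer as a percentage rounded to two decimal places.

69.98%

Mei reaches Halcyon along 6 paths.
Via Nordquist: 80% × 33% = 26.4%.
Via Stratus → Everline: 100% × 31% × 38% = 11.78%.
Via Everline: 58% × 38% = 22.04%.
Via Caldera: 8% × 10% = 0.8%.
Via Nordquist → Caldera: 80% × 12% × 10% = 0.96%.
Via Stratus → Caldera: 100% × 80% × 10% = 8%.
Total: 26.4% + 11.78% + 22.04% + 0.8% + 0.96% + 8% = 69.98%.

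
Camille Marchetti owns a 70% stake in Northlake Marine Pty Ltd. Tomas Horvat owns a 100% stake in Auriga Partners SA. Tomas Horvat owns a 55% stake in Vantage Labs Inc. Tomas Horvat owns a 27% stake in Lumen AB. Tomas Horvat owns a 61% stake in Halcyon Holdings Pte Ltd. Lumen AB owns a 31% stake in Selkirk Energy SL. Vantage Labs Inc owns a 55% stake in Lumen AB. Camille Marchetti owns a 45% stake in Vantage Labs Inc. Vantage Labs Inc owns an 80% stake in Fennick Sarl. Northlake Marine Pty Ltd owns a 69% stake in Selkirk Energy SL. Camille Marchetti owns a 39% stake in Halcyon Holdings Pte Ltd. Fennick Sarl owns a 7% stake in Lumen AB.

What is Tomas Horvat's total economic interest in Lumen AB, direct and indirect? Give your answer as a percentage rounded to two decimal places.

Tomas reaches Lumen along 3 paths.
Direct stake: 27% = 27%.
Via Vantage: 55% × 55% = 30.25%.
Via Vantage → Fennick: 55% × 80% × 7% = 3.08%.
Total: 27% + 30.25% + 3.08% = 60.33%.

60.33%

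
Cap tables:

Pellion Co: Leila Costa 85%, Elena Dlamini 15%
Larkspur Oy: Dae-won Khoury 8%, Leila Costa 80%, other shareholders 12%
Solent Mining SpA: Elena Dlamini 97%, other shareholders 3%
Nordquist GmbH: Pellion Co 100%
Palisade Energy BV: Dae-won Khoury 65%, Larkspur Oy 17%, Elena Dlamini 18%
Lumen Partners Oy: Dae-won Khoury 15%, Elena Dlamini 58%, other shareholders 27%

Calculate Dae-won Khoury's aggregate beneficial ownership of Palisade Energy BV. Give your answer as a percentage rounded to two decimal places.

Dae-won reaches Palisade along 2 paths.
Direct stake: 65% = 65%.
Via Larkspur: 8% × 17% = 1.36%.
Total: 65% + 1.36% = 66.36%.

66.36%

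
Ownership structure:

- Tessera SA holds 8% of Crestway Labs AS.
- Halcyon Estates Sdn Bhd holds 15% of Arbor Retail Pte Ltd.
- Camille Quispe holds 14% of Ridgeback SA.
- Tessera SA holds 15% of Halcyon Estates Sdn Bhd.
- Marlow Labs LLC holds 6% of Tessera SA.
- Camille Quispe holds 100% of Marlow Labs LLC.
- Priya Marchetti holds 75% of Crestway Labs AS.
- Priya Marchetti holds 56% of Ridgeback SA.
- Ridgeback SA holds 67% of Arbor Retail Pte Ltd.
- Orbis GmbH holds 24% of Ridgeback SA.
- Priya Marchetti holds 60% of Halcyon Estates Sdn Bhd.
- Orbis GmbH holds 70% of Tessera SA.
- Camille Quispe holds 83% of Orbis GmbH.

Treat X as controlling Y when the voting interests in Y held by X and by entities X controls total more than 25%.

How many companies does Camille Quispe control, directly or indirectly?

5

Camille holds 83% of Orbis, so Camille controls Orbis.
Orbis and Camille together hold 24% + 14% = 38% of Ridgeback, so Camille controls Ridgeback.
Camille holds 100% of Marlow, so Camille controls Marlow.
Orbis and Marlow together hold 70% + 6% = 76% of Tessera, so Camille controls Tessera.
Ridgeback holds 67% of Arbor, so Camille controls Arbor.
No other company's threshold is met.
Camille controls 5 companies.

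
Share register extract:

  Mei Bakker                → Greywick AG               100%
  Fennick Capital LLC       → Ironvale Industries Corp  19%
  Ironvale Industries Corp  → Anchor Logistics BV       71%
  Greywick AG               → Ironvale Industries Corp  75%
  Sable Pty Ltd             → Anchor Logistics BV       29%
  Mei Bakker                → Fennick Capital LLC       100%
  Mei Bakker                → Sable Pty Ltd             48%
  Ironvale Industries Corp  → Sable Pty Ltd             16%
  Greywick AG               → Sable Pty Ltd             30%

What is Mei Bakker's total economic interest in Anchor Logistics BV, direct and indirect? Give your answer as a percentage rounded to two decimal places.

Mei reaches Anchor along 6 paths.
Via Sable: 48% × 29% = 13.92%.
Via Greywick → Sable: 100% × 30% × 29% = 8.7%.
Via Greywick → Ironvale → Sable: 100% × 75% × 16% × 29% = 3.48%.
Via Fennick → Ironvale → Sable: 100% × 19% × 16% × 29% = 0.8816%.
Via Greywick → Ironvale: 100% × 75% × 71% = 53.25%.
Via Fennick → Ironvale: 100% × 19% × 71% = 13.49%.
Total: 13.92% + 8.7% + 3.48% + 0.8816% + 53.25% + 13.49% = 93.7216%.
Rounded: 93.72%.

93.72%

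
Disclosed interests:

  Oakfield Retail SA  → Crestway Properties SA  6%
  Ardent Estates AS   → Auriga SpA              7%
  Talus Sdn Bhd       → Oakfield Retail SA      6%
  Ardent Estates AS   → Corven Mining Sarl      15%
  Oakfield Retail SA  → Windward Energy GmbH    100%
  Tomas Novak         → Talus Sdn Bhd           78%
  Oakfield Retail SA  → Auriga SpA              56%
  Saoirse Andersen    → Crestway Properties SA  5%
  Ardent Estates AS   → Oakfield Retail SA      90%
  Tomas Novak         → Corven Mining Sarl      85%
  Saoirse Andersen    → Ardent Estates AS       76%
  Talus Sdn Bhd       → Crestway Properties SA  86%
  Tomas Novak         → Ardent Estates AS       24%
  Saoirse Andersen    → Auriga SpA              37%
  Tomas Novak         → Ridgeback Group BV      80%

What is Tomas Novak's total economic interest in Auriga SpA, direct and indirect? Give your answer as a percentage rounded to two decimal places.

16.40%

Tomas reaches Auriga along 3 paths.
Via Ardent → Oakfield: 24% × 90% × 56% = 12.096%.
Via Talus → Oakfield: 78% × 6% × 56% = 2.6208%.
Via Ardent: 24% × 7% = 1.68%.
Total: 12.096% + 2.6208% + 1.68% = 16.3968%.
Rounded: 16.40%.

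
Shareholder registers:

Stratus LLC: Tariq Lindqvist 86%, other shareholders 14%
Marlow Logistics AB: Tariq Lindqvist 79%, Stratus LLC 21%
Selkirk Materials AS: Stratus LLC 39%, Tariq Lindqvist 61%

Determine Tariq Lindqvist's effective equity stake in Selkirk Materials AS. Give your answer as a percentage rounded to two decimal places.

Tariq reaches Selkirk along 2 paths.
Via Stratus: 86% × 39% = 33.54%.
Direct stake: 61% = 61%.
Total: 33.54% + 61% = 94.54%.

94.54%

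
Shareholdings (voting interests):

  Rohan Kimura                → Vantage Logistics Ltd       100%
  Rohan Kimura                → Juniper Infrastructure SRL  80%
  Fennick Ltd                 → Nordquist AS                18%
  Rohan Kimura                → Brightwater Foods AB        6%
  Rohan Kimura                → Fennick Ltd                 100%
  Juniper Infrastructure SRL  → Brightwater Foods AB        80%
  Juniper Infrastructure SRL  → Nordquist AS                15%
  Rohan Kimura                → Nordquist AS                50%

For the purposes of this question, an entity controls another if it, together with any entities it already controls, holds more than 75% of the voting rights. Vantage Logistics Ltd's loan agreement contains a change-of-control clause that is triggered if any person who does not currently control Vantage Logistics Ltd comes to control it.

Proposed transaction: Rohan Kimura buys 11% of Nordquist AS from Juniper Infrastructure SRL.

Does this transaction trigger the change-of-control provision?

The purchase adds only to Rohan's holdings (Juniper's stake shrinks), so Rohan is the only person who could newly come to control Vantage.
Rohan holds 100% of Vantage, so Rohan controls Vantage.
So Rohan already controls Vantage before the transaction.
After the purchase, Rohan's direct stake in Nordquist rises to 50% + 11% = 61%, and Juniper's stake falls to 4%.
Rohan controlled Vantage already, so this is not a new person acquiring control; every other person's position is unchanged or reduced.
No new person acquires control, so the clause is not triggered.

No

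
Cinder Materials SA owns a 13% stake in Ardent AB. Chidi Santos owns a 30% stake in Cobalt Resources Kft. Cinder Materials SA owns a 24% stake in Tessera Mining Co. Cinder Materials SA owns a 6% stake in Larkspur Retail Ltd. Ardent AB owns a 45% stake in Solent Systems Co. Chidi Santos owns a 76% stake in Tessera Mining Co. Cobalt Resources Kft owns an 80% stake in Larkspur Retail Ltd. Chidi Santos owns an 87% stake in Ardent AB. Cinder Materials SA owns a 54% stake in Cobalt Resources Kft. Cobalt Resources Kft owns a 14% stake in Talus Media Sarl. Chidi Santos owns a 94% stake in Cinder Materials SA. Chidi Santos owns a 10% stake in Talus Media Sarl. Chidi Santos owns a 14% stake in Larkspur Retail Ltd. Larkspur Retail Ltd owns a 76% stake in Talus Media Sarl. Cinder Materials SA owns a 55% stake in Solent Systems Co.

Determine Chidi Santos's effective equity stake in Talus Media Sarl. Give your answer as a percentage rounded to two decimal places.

85.33%

Chidi reaches Talus along 7 paths.
Direct stake: 10% = 10%.
Via Cobalt: 30% × 14% = 4.2%.
Via Cinder → Cobalt: 94% × 54% × 14% = 7.1064%.
Via Cinder → Larkspur: 94% × 6% × 76% = 4.2864%.
Via Larkspur: 14% × 76% = 10.64%.
Via Cobalt → Larkspur: 30% × 80% × 76% = 18.24%.
Via Cinder → Cobalt → Larkspur: 94% × 54% × 80% × 76% = 30.86208%.
Total: 10% + 4.2% + 7.1064% + 4.2864% + 10.64% + 18.24% + 30.86208% = 85.33488%.
Rounded: 85.33%.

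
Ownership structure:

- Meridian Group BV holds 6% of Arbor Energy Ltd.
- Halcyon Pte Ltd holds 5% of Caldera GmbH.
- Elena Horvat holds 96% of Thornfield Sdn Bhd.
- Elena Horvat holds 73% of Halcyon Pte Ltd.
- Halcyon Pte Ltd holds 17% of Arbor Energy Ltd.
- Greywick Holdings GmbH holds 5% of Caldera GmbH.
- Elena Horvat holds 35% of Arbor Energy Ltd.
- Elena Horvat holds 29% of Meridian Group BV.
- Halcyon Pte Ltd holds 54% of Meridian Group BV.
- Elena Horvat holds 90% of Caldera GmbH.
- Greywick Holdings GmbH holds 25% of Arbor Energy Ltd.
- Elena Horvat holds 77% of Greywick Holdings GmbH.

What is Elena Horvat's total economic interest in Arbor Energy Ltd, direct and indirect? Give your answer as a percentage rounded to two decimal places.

70.77%

Elena reaches Arbor along 5 paths.
Via Greywick: 77% × 25% = 19.25%.
Via Halcyon: 73% × 17% = 12.41%.
Direct stake: 35% = 35%.
Via Halcyon → Meridian: 73% × 54% × 6% = 2.3652%.
Via Meridian: 29% × 6% = 1.74%.
Total: 19.25% + 12.41% + 35% + 2.3652% + 1.74% = 70.7652%.
Rounded: 70.77%.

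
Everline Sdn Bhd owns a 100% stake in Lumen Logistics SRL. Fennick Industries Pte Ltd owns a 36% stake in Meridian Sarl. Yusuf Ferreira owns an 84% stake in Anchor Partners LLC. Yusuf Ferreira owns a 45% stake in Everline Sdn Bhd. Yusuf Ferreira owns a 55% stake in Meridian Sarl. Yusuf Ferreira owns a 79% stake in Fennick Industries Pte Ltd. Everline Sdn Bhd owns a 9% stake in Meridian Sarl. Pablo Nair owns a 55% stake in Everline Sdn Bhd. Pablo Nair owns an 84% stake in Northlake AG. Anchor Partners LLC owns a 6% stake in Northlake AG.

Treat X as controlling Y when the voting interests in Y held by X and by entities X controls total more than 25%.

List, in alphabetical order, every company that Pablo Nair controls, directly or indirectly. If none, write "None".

Everline Sdn Bhd, Lumen Logistics SRL, Northlake AG

Pablo holds 55% of Everline, so Pablo controls Everline.
Everline holds 100% of Lumen, so Pablo controls Lumen.
Pablo holds 84% of Northlake, so Pablo controls Northlake.
No other company's threshold is met.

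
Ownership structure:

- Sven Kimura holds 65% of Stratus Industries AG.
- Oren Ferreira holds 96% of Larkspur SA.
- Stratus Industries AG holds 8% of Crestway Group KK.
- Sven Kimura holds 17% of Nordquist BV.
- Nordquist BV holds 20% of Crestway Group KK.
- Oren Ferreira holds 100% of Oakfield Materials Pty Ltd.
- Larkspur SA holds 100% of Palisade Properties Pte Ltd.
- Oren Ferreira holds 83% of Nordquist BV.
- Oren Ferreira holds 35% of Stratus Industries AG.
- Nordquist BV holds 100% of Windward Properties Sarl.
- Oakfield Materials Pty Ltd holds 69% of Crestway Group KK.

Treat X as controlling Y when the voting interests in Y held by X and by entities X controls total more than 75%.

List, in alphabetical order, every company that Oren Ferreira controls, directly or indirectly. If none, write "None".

Crestway Group KK, Larkspur SA, Nordquist BV, Oakfield Materials Pty Ltd, Palisade Properties Pte Ltd, Windward Properties Sarl

Oren holds 96% of Larkspur, so Oren controls Larkspur.
Oren holds 83% of Nordquist, so Oren controls Nordquist.
Oren holds 100% of Oakfield, so Oren controls Oakfield.
Larkspur holds 100% of Palisade, so Oren controls Palisade.
Nordquist holds 100% of Windward, so Oren controls Windward.
Oakfield and Nordquist together hold 69% + 20% = 89% of Crestway, so Oren controls Crestway.
No other company's threshold is met.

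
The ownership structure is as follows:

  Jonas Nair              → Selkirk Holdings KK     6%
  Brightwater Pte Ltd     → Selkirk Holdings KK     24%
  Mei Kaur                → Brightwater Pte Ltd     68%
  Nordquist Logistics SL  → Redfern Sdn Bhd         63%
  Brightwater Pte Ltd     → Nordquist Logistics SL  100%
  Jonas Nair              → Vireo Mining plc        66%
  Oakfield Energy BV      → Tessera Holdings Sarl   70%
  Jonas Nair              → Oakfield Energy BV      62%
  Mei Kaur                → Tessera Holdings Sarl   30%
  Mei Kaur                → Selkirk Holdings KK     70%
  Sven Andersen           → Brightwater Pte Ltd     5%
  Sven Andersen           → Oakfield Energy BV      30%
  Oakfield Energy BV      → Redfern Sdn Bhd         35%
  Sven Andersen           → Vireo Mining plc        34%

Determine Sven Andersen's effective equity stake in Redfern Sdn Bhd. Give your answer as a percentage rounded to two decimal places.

Sven reaches Redfern along 2 paths.
Via Oakfield: 30% × 35% = 10.5%.
Via Brightwater → Nordquist: 5% × 100% × 63% = 3.15%.
Total: 10.5% + 3.15% = 13.65%.

13.65%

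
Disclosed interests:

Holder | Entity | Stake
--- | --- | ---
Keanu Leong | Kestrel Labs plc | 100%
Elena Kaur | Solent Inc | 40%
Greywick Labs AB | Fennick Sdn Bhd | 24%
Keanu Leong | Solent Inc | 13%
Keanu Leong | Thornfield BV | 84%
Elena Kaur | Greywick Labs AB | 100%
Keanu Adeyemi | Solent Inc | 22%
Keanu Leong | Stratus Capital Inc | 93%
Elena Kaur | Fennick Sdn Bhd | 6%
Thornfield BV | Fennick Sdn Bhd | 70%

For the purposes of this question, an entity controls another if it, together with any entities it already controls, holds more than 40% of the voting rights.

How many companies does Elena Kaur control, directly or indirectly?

Elena holds 100% of Greywick, so Elena controls Greywick.
No other company's threshold is met.
Elena controls 1 company.

1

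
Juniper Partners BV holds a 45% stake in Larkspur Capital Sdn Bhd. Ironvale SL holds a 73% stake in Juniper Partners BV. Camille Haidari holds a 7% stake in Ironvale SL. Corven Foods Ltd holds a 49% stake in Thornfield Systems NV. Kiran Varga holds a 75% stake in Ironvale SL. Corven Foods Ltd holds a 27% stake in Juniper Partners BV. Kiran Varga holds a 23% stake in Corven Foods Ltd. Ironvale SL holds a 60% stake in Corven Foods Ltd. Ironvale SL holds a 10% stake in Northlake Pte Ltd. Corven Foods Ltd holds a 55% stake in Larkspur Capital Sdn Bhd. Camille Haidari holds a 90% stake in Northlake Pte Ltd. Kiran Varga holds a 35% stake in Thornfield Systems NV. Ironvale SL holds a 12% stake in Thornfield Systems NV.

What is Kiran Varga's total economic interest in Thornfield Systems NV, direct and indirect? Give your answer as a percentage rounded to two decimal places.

Kiran reaches Thornfield along 4 paths.
Via Ironvale → Corven: 75% × 60% × 49% = 22.05%.
Via Corven: 23% × 49% = 11.27%.
Direct stake: 35% = 35%.
Via Ironvale: 75% × 12% = 9%.
Total: 22.05% + 11.27% + 35% + 9% = 77.32%.

77.32%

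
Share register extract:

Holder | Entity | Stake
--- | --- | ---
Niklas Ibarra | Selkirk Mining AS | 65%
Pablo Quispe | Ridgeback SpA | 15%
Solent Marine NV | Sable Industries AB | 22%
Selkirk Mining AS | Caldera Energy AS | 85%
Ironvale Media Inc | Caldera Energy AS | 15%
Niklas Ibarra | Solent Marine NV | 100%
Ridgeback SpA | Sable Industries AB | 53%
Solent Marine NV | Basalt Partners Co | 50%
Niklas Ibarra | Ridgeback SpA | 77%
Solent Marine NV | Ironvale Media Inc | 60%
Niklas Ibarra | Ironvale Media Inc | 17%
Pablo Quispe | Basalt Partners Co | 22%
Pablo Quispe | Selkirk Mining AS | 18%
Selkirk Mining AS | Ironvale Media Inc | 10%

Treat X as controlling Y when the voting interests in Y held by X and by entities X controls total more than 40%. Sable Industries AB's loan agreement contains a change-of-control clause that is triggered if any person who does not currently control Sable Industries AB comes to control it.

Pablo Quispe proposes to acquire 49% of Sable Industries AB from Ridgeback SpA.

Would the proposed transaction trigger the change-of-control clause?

The purchase adds only to Pablo's holdings (Ridgeback's stake shrinks), so Pablo is the only person who could newly come to control Sable.
Pablo's largest direct stake is 22% in Basalt, which does not meet the threshold, so Pablo controls no company.
Neither Pablo nor any entity Pablo controls holds any voting interest in Sable.
So before the transaction, Pablo does not control Sable.
After the purchase, Pablo holds 49% of Sable directly, and Ridgeback's stake falls to 4%.
Pablo holds 49% of Sable, so Pablo controls Sable.
Pablo did not control Sable before and does after, so the clause is triggered.

Yes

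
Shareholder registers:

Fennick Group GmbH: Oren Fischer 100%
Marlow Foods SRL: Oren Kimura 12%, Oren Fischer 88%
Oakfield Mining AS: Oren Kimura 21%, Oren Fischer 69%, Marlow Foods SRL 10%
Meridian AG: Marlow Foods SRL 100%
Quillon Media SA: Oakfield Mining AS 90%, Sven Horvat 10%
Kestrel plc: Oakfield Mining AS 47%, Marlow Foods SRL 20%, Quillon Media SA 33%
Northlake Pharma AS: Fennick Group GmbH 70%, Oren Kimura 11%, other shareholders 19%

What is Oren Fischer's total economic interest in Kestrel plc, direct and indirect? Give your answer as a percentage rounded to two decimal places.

77.27%

Oren Fischer reaches Kestrel along 5 paths.
Via Oakfield: 69% × 47% = 32.43%.
Via Marlow → Oakfield: 88% × 10% × 47% = 4.136%.
Via Marlow: 88% × 20% = 17.6%.
Via Oakfield → Quillon: 69% × 90% × 33% = 20.493%.
Via Marlow → Oakfield → Quillon: 88% × 10% × 90% × 33% = 2.6136%.
Total: 32.43% + 4.136% + 17.6% + 20.493% + 2.6136% = 77.2726%.
Rounded: 77.27%.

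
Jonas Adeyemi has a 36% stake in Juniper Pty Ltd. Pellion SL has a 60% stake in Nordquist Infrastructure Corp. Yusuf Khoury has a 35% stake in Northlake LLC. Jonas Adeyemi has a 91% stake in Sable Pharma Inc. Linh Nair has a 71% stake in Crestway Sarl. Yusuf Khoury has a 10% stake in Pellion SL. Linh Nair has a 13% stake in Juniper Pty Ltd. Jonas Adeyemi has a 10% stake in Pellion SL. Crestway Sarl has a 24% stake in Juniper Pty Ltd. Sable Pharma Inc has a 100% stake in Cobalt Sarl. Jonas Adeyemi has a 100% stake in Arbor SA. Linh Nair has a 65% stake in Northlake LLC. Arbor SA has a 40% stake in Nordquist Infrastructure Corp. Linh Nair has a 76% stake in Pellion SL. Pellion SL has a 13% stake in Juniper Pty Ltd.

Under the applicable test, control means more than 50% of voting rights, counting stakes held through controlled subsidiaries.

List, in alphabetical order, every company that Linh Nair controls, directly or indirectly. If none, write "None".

Crestway Sarl, Nordquist Infrastructure Corp, Northlake LLC, Pellion SL

Linh holds 71% of Crestway, so Linh controls Crestway.
Linh holds 76% of Pellion, so Linh controls Pellion.
Pellion holds 60% of Nordquist, so Linh controls Nordquist.
Linh holds 65% of Northlake, so Linh controls Northlake.
No other company's threshold is met.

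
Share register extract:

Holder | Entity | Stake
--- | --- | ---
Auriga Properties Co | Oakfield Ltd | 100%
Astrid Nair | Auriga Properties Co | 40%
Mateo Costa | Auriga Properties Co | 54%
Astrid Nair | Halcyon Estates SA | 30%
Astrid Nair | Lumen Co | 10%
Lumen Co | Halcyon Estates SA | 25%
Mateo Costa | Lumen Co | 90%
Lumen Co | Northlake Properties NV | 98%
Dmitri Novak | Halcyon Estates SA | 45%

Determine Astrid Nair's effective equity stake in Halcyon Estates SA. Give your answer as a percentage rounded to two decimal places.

Astrid reaches Halcyon along 2 paths.
Via Lumen: 10% × 25% = 2.5%.
Direct stake: 30% = 30%.
Total: 2.5% + 30% = 32.5%.
Rounded: 32.50%.

32.50%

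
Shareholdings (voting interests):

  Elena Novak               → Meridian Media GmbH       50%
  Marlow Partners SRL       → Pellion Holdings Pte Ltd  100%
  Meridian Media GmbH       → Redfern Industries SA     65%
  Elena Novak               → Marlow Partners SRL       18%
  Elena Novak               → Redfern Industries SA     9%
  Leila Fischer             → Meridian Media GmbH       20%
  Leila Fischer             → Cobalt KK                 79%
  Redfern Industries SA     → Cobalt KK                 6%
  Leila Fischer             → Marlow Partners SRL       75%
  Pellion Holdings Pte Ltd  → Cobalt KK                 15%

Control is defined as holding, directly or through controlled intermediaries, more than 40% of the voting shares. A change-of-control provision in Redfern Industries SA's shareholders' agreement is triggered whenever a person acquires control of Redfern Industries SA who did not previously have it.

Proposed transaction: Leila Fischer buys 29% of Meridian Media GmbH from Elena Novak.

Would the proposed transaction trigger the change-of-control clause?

The purchase adds only to Leila's holdings (Elena's stake shrinks), so Leila is the only person who could newly come to control Redfern.
Leila holds 75% of Marlow, so Leila controls Marlow.
Marlow holds 100% of Pellion, so Leila controls Pellion.
Pellion and Leila together hold 15% + 79% = 94% of Cobalt, so Leila controls Cobalt.
Neither Leila nor any entity Leila controls holds any voting interest in Redfern.
So before the transaction, Leila does not control Redfern.
After the purchase, Leila's direct stake in Meridian rises to 20% + 29% = 49%, and Elena's stake falls to 21%.
Leila holds 49% of Meridian, so Leila controls Meridian.
Meridian holds 65% of Redfern, so Leila controls Redfern.
Leila did not control Redfern before and does after, so the clause is triggered.

Yes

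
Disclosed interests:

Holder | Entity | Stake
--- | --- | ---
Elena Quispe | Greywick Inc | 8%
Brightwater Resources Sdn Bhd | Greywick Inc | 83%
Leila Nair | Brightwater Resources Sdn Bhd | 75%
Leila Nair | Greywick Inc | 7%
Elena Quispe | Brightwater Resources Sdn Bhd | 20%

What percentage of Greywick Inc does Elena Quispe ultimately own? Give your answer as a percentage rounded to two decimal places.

Elena reaches Greywick along 2 paths.
Via Brightwater: 20% × 83% = 16.6%.
Direct stake: 8% = 8%.
Total: 16.6% + 8% = 24.6%.
Rounded: 24.60%.

24.60%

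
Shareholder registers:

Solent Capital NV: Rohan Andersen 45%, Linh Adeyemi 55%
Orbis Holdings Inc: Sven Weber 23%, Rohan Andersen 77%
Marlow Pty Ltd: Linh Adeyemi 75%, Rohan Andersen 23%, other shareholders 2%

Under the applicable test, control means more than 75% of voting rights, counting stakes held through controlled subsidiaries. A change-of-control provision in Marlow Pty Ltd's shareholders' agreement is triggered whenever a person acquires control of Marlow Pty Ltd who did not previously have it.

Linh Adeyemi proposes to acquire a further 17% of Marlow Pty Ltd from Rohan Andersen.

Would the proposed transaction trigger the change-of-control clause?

The purchase adds only to Linh's holdings (Rohan's stake shrinks), so Linh is the only person who could newly come to control Marlow.
Linh's largest direct stake is 75% in Marlow, which does not meet the threshold, so Linh controls no company.
In Marlow, Linh's side holds only 75%, not > 75%.
So before the transaction, Linh does not control Marlow.
After the purchase, Linh's direct stake in Marlow rises to 75% + 17% = 92%, and Rohan's stake falls to 6%.
Linh holds 92% of Marlow, so Linh controls Marlow.
Linh did not control Marlow before and does after, so the clause is triggered.

Yes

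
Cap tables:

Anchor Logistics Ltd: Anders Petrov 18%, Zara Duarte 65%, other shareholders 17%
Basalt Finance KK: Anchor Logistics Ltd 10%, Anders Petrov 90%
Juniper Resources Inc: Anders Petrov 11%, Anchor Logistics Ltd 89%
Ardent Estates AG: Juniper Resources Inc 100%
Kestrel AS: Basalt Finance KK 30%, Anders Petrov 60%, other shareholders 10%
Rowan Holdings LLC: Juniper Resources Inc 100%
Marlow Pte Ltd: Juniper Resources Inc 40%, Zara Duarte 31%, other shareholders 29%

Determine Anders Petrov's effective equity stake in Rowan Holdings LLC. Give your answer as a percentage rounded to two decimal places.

Anders reaches Rowan along 2 paths.
Via Juniper: 11% × 100% = 11%.
Via Anchor → Juniper: 18% × 89% × 100% = 16.02%.
Total: 11% + 16.02% = 27.02%.

27.02%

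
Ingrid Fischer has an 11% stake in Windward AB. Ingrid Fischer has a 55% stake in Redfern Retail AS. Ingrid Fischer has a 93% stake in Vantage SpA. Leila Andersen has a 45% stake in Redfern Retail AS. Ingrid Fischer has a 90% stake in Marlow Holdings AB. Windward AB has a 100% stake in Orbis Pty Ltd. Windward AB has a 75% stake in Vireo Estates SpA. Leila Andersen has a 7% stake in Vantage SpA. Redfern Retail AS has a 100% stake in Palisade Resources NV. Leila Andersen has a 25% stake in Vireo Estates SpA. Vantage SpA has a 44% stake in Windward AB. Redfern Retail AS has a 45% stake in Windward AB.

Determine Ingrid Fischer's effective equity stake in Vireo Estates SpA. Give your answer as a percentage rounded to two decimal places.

Ingrid reaches Vireo along 3 paths.
Via Vantage → Windward: 93% × 44% × 75% = 30.69%.
Via Windward: 11% × 75% = 8.25%.
Via Redfern → Windward: 55% × 45% × 75% = 18.5625%.
Total: 30.69% + 8.25% + 18.5625% = 57.5025%.
Rounded: 57.50%.

57.50%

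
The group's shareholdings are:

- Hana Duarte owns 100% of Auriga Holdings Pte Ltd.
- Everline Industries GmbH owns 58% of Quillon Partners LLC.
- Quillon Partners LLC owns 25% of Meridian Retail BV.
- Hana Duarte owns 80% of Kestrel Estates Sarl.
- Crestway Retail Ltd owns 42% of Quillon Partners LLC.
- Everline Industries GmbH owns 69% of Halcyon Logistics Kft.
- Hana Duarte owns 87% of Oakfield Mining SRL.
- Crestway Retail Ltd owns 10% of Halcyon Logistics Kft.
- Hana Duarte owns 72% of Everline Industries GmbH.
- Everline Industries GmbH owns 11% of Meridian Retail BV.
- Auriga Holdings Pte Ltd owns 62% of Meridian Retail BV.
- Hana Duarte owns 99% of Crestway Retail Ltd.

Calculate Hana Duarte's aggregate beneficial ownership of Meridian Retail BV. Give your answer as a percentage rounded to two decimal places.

90.76%

Hana reaches Meridian along 4 paths.
Via Everline → Quillon: 72% × 58% × 25% = 10.44%.
Via Crestway → Quillon: 99% × 42% × 25% = 10.395%.
Via Everline: 72% × 11% = 7.92%.
Via Auriga: 100% × 62% = 62%.
Total: 10.44% + 10.395% + 7.92% + 62% = 90.755%.
Rounded: 90.76%.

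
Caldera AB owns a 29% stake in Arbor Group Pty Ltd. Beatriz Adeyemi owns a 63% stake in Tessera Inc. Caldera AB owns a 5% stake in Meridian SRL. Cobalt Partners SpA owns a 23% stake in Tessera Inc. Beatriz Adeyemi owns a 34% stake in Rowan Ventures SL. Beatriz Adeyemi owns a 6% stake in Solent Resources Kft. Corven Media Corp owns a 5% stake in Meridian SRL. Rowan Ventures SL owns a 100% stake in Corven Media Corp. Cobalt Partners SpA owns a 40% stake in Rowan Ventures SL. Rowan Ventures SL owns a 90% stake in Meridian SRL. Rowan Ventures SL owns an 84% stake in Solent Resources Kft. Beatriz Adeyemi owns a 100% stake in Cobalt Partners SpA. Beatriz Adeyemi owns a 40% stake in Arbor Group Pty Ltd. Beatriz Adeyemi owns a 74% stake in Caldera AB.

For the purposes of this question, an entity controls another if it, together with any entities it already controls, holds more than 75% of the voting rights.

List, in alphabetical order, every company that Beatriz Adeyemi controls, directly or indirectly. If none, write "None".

Beatriz holds 100% of Cobalt, so Beatriz controls Cobalt.
Beatriz and Cobalt together hold 63% + 23% = 86% of Tessera, so Beatriz controls Tessera.
No other company's threshold is met.

Cobalt Partners SpA, Tessera Inc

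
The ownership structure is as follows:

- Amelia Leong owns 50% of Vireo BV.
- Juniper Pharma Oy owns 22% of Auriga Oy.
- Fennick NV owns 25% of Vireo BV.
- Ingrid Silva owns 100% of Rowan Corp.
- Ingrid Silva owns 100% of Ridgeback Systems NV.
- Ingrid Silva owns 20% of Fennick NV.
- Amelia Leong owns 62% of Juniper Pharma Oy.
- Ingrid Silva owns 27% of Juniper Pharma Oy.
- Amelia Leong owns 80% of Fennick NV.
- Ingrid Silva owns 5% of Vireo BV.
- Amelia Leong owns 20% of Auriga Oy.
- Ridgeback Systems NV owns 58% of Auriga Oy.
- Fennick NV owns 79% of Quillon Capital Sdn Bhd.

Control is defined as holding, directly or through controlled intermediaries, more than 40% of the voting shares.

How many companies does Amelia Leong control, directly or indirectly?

Amelia holds 62% of Juniper, so Amelia controls Juniper.
Amelia holds 80% of Fennick, so Amelia controls Fennick.
Fennick holds 79% of Quillon, so Amelia controls Quillon.
Amelia and Fennick together hold 50% + 25% = 75% of Vireo, so Amelia controls Vireo.
Juniper and Amelia together hold 22% + 20% = 42% of Auriga, so Amelia controls Auriga.
No other company's threshold is met.
Amelia controls 5 companies.

5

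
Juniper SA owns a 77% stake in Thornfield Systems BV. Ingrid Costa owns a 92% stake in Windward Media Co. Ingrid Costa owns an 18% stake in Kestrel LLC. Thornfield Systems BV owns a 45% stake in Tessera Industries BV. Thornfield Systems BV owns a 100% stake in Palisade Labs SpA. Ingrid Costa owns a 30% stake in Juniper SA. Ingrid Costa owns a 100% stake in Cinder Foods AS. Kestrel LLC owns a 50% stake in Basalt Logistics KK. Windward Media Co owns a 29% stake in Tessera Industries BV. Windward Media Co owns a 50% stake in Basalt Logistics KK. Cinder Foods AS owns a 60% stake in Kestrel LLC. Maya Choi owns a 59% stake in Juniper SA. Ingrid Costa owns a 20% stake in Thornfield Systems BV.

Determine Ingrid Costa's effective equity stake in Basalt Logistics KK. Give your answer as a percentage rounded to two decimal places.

Ingrid reaches Basalt along 3 paths.
Via Cinder → Kestrel: 100% × 60% × 50% = 30%.
Via Kestrel: 18% × 50% = 9%.
Via Windward: 92% × 50% = 46%.
Total: 30% + 9% + 46% = 85%.
Rounded: 85.00%.

85.00%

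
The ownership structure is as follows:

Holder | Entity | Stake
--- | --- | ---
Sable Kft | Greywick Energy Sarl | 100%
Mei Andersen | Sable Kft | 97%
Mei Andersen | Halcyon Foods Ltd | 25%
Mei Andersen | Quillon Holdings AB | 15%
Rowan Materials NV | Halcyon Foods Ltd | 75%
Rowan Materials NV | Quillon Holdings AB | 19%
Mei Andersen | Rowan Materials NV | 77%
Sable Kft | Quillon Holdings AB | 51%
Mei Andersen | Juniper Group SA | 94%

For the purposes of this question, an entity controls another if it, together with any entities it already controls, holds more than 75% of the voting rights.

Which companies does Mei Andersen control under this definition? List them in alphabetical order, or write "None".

Greywick Energy Sarl, Halcyon Foods Ltd, Juniper Group SA, Quillon Holdings AB, Rowan Materials NV, Sable Kft

Mei holds 94% of Juniper, so Mei controls Juniper.
Mei holds 77% of Rowan, so Mei controls Rowan.
Mei holds 97% of Sable, so Mei controls Sable.
Rowan and Mei together hold 75% + 25% = 100% of Halcyon, so Mei controls Halcyon.
Sable holds 100% of Greywick, so Mei controls Greywick.
Mei and Rowan and Sable together hold 15% + 19% + 51% = 85% of Quillon, so Mei controls Quillon.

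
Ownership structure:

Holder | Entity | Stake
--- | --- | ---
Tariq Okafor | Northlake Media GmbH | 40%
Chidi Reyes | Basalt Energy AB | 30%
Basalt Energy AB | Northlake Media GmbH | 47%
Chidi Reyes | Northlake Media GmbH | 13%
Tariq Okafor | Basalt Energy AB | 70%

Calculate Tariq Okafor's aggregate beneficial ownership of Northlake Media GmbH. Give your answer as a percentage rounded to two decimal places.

72.90%

Tariq reaches Northlake along 2 paths.
Direct stake: 40% = 40%.
Via Basalt: 70% × 47% = 32.9%.
Total: 40% + 32.9% = 72.9%.
Rounded: 72.90%.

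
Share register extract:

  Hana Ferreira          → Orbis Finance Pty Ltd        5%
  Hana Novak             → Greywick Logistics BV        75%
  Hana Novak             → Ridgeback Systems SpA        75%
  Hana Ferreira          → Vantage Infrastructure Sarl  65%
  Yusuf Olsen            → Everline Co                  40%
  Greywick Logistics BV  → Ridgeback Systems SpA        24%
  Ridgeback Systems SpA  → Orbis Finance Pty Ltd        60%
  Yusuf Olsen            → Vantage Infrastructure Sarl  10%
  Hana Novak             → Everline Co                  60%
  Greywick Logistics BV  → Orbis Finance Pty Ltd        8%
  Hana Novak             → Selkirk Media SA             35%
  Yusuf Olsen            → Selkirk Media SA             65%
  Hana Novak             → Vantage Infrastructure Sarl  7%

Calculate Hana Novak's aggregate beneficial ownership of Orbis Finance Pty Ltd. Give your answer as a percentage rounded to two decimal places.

Hana Novak reaches Orbis along 3 paths.
Via Greywick: 75% × 8% = 6%.
Via Ridgeback: 75% × 60% = 45%.
Via Greywick → Ridgeback: 75% × 24% × 60% = 10.8%.
Total: 6% + 45% + 10.8% = 61.8%.
Rounded: 61.80%.

61.80%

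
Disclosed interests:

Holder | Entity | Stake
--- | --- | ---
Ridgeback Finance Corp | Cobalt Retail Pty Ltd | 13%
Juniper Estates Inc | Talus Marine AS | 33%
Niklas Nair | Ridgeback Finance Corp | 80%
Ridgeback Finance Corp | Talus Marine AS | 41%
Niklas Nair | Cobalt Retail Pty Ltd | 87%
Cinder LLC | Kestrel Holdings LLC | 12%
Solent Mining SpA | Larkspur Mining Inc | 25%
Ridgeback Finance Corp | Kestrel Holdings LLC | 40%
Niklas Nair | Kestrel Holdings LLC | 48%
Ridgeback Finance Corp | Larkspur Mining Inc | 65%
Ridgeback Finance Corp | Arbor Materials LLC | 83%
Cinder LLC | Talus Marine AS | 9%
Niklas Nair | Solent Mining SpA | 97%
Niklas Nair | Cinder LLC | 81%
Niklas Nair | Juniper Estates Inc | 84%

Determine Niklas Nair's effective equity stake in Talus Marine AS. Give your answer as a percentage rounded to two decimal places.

Niklas reaches Talus along 3 paths.
Via Juniper: 84% × 33% = 27.72%.
Via Ridgeback: 80% × 41% = 32.8%.
Via Cinder: 81% × 9% = 7.29%.
Total: 27.72% + 32.8% + 7.29% = 67.81%.

67.81%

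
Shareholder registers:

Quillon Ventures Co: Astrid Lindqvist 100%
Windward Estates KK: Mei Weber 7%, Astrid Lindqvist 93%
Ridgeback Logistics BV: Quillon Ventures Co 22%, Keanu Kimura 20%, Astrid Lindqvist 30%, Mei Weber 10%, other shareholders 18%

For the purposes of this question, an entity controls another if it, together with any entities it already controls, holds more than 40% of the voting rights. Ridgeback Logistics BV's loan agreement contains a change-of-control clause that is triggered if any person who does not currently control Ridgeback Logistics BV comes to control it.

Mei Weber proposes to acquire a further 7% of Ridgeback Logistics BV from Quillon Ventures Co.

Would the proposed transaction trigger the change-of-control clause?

No

The purchase adds only to Mei's holdings (Quillon's stake shrinks), so Mei is the only person who could newly come to control Ridgeback.
Mei's largest direct stake is 10% in Ridgeback, which does not meet the threshold, so Mei controls no company.
In Ridgeback, Mei's side holds only 10%, not > 40%.
So before the transaction, Mei does not control Ridgeback.
After the purchase, Mei's direct stake in Ridgeback rises to 10% + 7% = 17%, and Quillon's stake falls to 15%.
After the transaction, Mei's side holds 17% of Ridgeback, not > 40%, so Mei still does not control Ridgeback.
No new person acquires control, so the clause is not triggered.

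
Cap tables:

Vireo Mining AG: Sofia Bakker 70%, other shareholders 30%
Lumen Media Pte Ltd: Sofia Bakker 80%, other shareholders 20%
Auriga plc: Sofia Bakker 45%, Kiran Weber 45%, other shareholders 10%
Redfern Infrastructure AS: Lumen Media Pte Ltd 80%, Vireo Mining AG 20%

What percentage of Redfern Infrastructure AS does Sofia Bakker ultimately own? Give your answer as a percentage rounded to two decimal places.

78.00%

Sofia reaches Redfern along 2 paths.
Via Lumen: 80% × 80% = 64%.
Via Vireo: 70% × 20% = 14%.
Total: 64% + 14% = 78%.
Rounded: 78.00%.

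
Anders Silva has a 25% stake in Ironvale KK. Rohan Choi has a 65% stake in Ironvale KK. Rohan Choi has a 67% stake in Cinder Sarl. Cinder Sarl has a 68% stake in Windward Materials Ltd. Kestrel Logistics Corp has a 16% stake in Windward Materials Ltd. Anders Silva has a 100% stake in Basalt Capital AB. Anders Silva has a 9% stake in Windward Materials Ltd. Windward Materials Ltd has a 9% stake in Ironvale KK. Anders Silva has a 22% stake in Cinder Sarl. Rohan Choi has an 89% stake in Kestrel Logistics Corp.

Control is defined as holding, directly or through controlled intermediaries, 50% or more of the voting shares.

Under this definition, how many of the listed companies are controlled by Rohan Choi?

4

Rohan holds 89% of Kestrel, so Rohan controls Kestrel.
Rohan holds 67% of Cinder, so Rohan controls Cinder.
Cinder and Kestrel together hold 68% + 16% = 84% of Windward, so Rohan controls Windward.
Rohan and Windward together hold 65% + 9% = 74% of Ironvale, so Rohan controls Ironvale.
No other company's threshold is met.
Rohan controls 4 companies.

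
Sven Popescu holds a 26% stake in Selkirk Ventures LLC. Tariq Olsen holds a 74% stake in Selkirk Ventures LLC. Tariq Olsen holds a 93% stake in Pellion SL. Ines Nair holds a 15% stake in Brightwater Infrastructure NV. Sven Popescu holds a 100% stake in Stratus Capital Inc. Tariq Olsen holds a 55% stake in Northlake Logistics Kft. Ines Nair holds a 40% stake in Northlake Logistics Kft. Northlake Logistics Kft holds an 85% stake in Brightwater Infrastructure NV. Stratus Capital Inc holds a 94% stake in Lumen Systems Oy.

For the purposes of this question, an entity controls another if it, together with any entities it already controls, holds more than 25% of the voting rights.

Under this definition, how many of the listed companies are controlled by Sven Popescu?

3

Sven holds 26% of Selkirk, so Sven controls Selkirk.
Sven holds 100% of Stratus, so Sven controls Stratus.
Stratus holds 94% of Lumen, so Sven controls Lumen.
No other company's threshold is met.
Sven controls 3 companies.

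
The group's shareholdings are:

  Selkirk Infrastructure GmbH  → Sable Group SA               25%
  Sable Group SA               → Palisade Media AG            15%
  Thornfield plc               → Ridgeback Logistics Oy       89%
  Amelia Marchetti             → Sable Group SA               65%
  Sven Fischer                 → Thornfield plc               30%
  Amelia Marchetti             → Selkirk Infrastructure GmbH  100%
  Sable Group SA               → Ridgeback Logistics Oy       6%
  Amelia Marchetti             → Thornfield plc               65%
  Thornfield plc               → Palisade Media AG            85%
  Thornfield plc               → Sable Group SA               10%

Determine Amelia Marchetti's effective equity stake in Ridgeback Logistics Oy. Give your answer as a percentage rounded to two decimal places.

Amelia reaches Ridgeback along 4 paths.
Via Thornfield: 65% × 89% = 57.85%.
Via Selkirk → Sable: 100% × 25% × 6% = 1.5%.
Via Thornfield → Sable: 65% × 10% × 6% = 0.39%.
Via Sable: 65% × 6% = 3.9%.
Total: 57.85% + 1.5% + 0.39% + 3.9% = 63.64%.

63.64%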